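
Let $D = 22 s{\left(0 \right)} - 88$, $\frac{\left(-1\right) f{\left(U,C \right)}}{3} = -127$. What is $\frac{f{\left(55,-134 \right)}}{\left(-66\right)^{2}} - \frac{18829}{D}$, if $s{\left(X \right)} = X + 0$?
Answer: $\frac{621611}{2904} \approx 214.05$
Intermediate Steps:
$f{\left(U,C \right)} = 381$ ($f{\left(U,C \right)} = \left(-3\right) \left(-127\right) = 381$)
$s{\left(X \right)} = X$
$D = -88$ ($D = 22 \cdot 0 - 88 = 0 - 88 = -88$)
$\frac{f{\left(55,-134 \right)}}{\left(-66\right)^{2}} - \frac{18829}{D} = \frac{381}{\left(-66\right)^{2}} - \frac{18829}{-88} = \frac{381}{4356} - - \frac{18829}{88} = 381 \cdot \frac{1}{4356} + \frac{18829}{88} = \frac{127}{1452} + \frac{18829}{88} = \frac{621611}{2904}$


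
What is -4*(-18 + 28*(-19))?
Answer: 2200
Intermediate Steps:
-4*(-18 + 28*(-19)) = -4*(-18 - 532) = -4*(-550) = 2200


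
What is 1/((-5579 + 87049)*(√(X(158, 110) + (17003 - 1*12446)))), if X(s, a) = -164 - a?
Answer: √4283/348936010 ≈ 1.8755e-7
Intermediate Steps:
1/((-5579 + 87049)*(√(X(158, 110) + (17003 - 1*12446)))) = 1/((-5579 + 87049)*(√((-164 - 1*110) + (17003 - 1*12446)))) = 1/(81470*(√((-164 - 110) + (17003 - 12446)))) = 1/(81470*(√(-274 + 4557))) = 1/(81470*(√4283)) = (√4283/4283)/81470 = √4283/348936010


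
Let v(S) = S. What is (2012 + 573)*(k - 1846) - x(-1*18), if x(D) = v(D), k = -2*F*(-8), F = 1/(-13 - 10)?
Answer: -109794876/23 ≈ -4.7737e+6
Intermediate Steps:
F = -1/23 (F = 1/(-23) = -1/23 ≈ -0.043478)
k = -16/23 (k = -2*(-1/23)*(-8) = (2/23)*(-8) = -16/23 ≈ -0.69565)
x(D) = D
(2012 + 573)*(k - 1846) - x(-1*18) = (2012 + 573)*(-16/23 - 1846) - (-1)*18 = 2585*(-42474/23) - 1*(-18) = -109795290/23 + 18 = -109794876/23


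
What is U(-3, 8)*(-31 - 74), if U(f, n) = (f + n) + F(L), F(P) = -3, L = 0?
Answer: -210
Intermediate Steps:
U(f, n) = -3 + f + n (U(f, n) = (f + n) - 3 = -3 + f + n)
U(-3, 8)*(-31 - 74) = (-3 - 3 + 8)*(-31 - 74) = 2*(-105) = -210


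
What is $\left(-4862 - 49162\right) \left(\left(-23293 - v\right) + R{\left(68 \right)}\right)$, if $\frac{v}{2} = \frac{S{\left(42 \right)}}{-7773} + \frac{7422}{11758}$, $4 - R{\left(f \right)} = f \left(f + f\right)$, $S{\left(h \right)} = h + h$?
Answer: $\frac{26776368693132504}{15232489} \approx 1.7578 \cdot 10^{9}$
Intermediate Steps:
$S{\left(h \right)} = 2 h$
$R{\left(f \right)} = 4 - 2 f^{2}$ ($R{\left(f \right)} = 4 - f \left(f + f\right) = 4 - f 2 f = 4 - 2 f^{2}$)
$v = \frac{18901178}{15232489}$ ($v = 2 \left(\frac{2 \cdot 42}{-7773} + \frac{7422}{11758}\right) = 2 \left(84 \left(- \frac{1}{7773}\right) + 7422 \cdot \frac{1}{11758}\right) = 2 \left(- \frac{28}{2591} + \frac{3711}{5879}\right) = 2 \cdot \frac{9450589}{15232489} = \frac{18901178}{15232489} \approx 1.2408$)
$\left(-4862 - 49162\right) \left(\left(-23293 - v\right) + R{\left(68 \right)}\right) = \left(-4862 - 49162\right) \left(\left(-23293 - \frac{18901178}{15232489}\right) + \left(4 - 2 \cdot 68^{2}\right)\right) = - 54024 \left(\left(-23293 - \frac{18901178}{15232489}\right) + \left(4 - 9248\right)\right) = - 54024 \left(- \frac{354829267455}{15232489} + \left(4 - 9248\right)\right) = - 54024 \left(- \frac{354829267455}{15232489} - 9244\right) = \left(-54024\right) \left(- \frac{495638395771}{15232489}\right) = \frac{26776368693132504}{15232489}$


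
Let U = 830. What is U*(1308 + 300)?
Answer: 1334640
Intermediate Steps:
U*(1308 + 300) = 830*(1308 + 300) = 830*1608 = 1334640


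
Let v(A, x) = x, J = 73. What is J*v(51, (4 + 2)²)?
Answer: 2628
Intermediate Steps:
J*v(51, (4 + 2)²) = 73*(4 + 2)² = 73*6² = 73*36 = 2628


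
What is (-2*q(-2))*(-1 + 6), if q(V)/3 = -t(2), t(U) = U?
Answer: 60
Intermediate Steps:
q(V) = -6 (q(V) = 3*(-1*2) = 3*(-2) = -6)
(-2*q(-2))*(-1 + 6) = (-2*(-6))*(-1 + 6) = 12*5 = 60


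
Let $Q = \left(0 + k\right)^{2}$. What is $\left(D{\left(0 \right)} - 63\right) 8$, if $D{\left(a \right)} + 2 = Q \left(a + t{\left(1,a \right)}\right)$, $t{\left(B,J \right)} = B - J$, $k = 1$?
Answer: $-512$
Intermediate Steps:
$Q = 1$ ($Q = \left(0 + 1\right)^{2} = 1^{2} = 1$)
$D{\left(a \right)} = -1$ ($D{\left(a \right)} = -2 + 1 \left(a - \left(-1 + a\right)\right) = -2 + 1 \cdot 1 = -2 + 1 = -1$)
$\left(D{\left(0 \right)} - 63\right) 8 = \left(-1 - 63\right) 8 = \left(-64\right) 8 = -512$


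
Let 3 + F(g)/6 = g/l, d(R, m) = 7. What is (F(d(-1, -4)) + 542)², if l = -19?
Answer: 98287396/361 ≈ 2.7226e+5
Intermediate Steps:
F(g) = -18 - 6*g/19 (F(g) = -18 + 6*(g/(-19)) = -18 + 6*(g*(-1/19)) = -18 + 6*(-g/19) = -18 - 6*g/19)
(F(d(-1, -4)) + 542)² = ((-18 - 6/19*7) + 542)² = ((-18 - 42/19) + 542)² = (-384/19 + 542)² = (9914/19)² = 98287396/361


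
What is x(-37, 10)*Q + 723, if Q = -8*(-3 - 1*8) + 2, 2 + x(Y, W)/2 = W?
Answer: 2163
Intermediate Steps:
x(Y, W) = -4 + 2*W
Q = 90 (Q = -8*(-3 - 8) + 2 = -8*(-11) + 2 = 88 + 2 = 90)
x(-37, 10)*Q + 723 = (-4 + 2*10)*90 + 723 = (-4 + 20)*90 + 723 = 16*90 + 723 = 1440 + 723 = 2163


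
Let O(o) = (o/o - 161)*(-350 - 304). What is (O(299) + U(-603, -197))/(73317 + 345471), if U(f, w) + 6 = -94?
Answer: 26135/104697 ≈ 0.24963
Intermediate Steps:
U(f, w) = -100 (U(f, w) = -6 - 94 = -100)
O(o) = 104640 (O(o) = (1 - 161)*(-654) = -160*(-654) = 104640)
(O(299) + U(-603, -197))/(73317 + 345471) = (104640 - 100)/(73317 + 345471) = 104540/418788 = 104540*(1/418788) = 26135/104697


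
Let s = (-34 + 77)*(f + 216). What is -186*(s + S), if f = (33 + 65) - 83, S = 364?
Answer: -1915242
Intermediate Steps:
f = 15 (f = 98 - 83 = 15)
s = 9933 (s = (-34 + 77)*(15 + 216) = 43*231 = 9933)
-186*(s + S) = -186*(9933 + 364) = -186*10297 = -1915242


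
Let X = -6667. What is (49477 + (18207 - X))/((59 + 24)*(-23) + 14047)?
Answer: 74351/12138 ≈ 6.1255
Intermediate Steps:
(49477 + (18207 - X))/((59 + 24)*(-23) + 14047) = (49477 + (18207 - 1*(-6667)))/((59 + 24)*(-23) + 14047) = (49477 + (18207 + 6667))/(83*(-23) + 14047) = (49477 + 24874)/(-1909 + 14047) = 74351/12138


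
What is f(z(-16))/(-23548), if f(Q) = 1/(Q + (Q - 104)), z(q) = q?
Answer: 1/3202528 ≈ 3.1225e-7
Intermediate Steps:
f(Q) = 1/(-104 + 2*Q) (f(Q) = 1/(Q + (-104 + Q)) = 1/(-104 + 2*Q))
f(z(-16))/(-23548) = (1/(2*(-52 - 16)))/(-23548) = ((½)/(-68))*(-1/23548) = ((½)*(-1/68))*(-1/23548) = -1/136*(-1/23548) = 1/3202528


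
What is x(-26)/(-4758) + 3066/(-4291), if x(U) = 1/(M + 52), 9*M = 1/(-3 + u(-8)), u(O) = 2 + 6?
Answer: -1626226983/2275962338 ≈ -0.71452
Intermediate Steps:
u(O) = 8
M = 1/45 (M = 1/(9*(-3 + 8)) = (⅑)/5 = (⅑)*(⅕) = 1/45 ≈ 0.022222)
x(U) = 45/2341 (x(U) = 1/(1/45 + 52) = 1/(2341/45) = 45/2341)
x(-26)/(-4758) + 3066/(-4291) = (45/2341)/(-4758) + 3066/(-4291) = (45/2341)*(-1/4758) + 3066*(-1/4291) = -15/3712826 - 438/613 = -1626226983/2275962338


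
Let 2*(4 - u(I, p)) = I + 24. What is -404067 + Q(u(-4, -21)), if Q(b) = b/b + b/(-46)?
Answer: -9293515/23 ≈ -4.0407e+5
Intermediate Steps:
u(I, p) = -8 - I/2 (u(I, p) = 4 - (I + 24)/2 = 4 - (24 + I)/2 = 4 + (-12 - I/2) = -8 - I/2)
Q(b) = 1 - b/46 (Q(b) = 1 + b*(-1/46) = 1 - b/46)
-404067 + Q(u(-4, -21)) = -404067 + (1 - (-8 - ½*(-4))/46) = -404067 + (1 - (-8 + 2)/46) = -404067 + (1 - 1/46*(-6)) = -404067 + (1 + 3/23) = -404067 + 26/23 = -9293515/23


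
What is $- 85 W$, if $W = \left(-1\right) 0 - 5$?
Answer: $425$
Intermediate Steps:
$W = -5$ ($W = 0 - 5 = -5$)
$- 85 W = \left(-85\right) \left(-5\right) = 425$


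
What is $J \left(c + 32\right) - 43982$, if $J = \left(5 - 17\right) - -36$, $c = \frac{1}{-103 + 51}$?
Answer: $- \frac{561788}{13} \approx -43214.0$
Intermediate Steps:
$c = - \frac{1}{52}$ ($c = \frac{1}{-52} = - \frac{1}{52} \approx -0.019231$)
$J = 24$ ($J = \left(5 - 17\right) + 36 = -12 + 36 = 24$)
$J \left(c + 32\right) - 43982 = 24 \left(- \frac{1}{52} + 32\right) - 43982 = 24 \cdot \frac{1663}{52} - 43982 = \frac{9978}{13} - 43982 = - \frac{561788}{13}$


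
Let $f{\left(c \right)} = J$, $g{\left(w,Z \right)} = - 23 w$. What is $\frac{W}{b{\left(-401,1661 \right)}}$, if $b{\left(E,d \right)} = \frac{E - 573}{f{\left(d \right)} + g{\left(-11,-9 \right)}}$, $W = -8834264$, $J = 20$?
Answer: $\frac{1205877036}{487} \approx 2.4761 \cdot 10^{6}$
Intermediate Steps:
$f{\left(c \right)} = 20$
$b{\left(E,d \right)} = - \frac{191}{91} + \frac{E}{273}$ ($b{\left(E,d \right)} = \frac{E - 573}{20 - -253} = \frac{-573 + E}{20 + 253} = \frac{-573 + E}{273} = \left(-573 + E\right) \frac{1}{273} = - \frac{191}{91} + \frac{E}{273}$)
$\frac{W}{b{\left(-401,1661 \right)}} = - \frac{8834264}{- \frac{191}{91} + \frac{1}{273} \left(-401\right)} = - \frac{8834264}{- \frac{191}{91} - \frac{401}{273}} = - \frac{8834264}{- \frac{974}{273}} = \left(-8834264\right) \left(- \frac{273}{974}\right) = \frac{1205877036}{487}$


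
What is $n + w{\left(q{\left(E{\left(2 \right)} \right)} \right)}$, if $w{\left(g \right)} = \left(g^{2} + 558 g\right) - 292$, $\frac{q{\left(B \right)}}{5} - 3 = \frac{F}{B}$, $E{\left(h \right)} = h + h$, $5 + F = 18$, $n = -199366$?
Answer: $- \frac{2899903}{16} \approx -1.8124 \cdot 10^{5}$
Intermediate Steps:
$F = 13$ ($F = -5 + 18 = 13$)
$E{\left(h \right)} = 2 h$
$q{\left(B \right)} = 15 + \frac{65}{B}$ ($q{\left(B \right)} = 15 + 5 \frac{13}{B} = 15 + \frac{65}{B}$)
$w{\left(g \right)} = -292 + g^{2} + 558 g$
$n + w{\left(q{\left(E{\left(2 \right)} \right)} \right)} = -199366 + \left(-292 + \left(15 + \frac{65}{2 \cdot 2}\right)^{2} + 558 \left(15 + \frac{65}{2 \cdot 2}\right)\right) = -199366 + \left(-292 + \left(15 + \frac{65}{4}\right)^{2} + 558 \left(15 + \frac{65}{4}\right)\right) = -199366 + \left(-292 + \left(\frac{125}{4}\right)^{2} + 558 \cdot \frac{125}{4}\right) = -199366 + \left(-292 + \frac{15625}{16} + \frac{34875}{2}\right) = -199366 + \frac{289953}{16} = - \frac{2899903}{16}$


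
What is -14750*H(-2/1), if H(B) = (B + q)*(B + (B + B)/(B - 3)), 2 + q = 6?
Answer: 35400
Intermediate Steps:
q = 4 (q = -2 + 6 = 4)
H(B) = (4 + B)*(B + 2*B/(-3 + B)) (H(B) = (B + 4)*(B + (B + B)/(B - 3)) = (4 + B)*(B + (2*B)/(-3 + B)) = (4 + B)*(B + 2*B/(-3 + B)))
-14750*H(-2/1) = -14750*(-2/1)*(-4 + (-2/1)² + 3*(-2/1))/(-3 - 2/1) = -14750*(-2*1)*(-4 + (-2*1)² + 3*(-2*1))/(-3 - 2*1) = -(-29500)*(-4 + (-2)² + 3*(-2))/(-3 - 2) = -(-29500)*(-4 + 4 - 6)/(-5) = -(-29500)*(-1)*(-6)/5 = -14750*(-12/5) = 35400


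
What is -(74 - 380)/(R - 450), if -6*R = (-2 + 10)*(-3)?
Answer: -153/223 ≈ -0.68610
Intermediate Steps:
R = 4 (R = -(-2 + 10)*(-3)/6 = -4*(-3)/3 = -1/6*(-24) = 4)
-(74 - 380)/(R - 450) = -(74 - 380)/(4 - 450) = -(-306)/(-446) = -(-306)*(-1)/446 = -1*153/223 = -153/223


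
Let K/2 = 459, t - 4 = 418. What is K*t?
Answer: 387396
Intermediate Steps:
t = 422 (t = 4 + 418 = 422)
K = 918 (K = 2*459 = 918)
K*t = 918*422 = 387396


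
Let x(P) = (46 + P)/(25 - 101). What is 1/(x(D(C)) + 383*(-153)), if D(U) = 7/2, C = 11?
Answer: -152/8907147 ≈ -1.7065e-5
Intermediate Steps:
D(U) = 7/2 (D(U) = 7*(1/2) = 7/2)
x(P) = -23/38 - P/76 (x(P) = (46 + P)/(-76) = (46 + P)*(-1/76) = -23/38 - P/76)
1/(x(D(C)) + 383*(-153)) = 1/((-23/38 - 1/76*7/2) + 383*(-153)) = 1/((-23/38 - 7/152) - 58599) = 1/(-99/152 - 58599) = 1/(-8907147/152) = -152/8907147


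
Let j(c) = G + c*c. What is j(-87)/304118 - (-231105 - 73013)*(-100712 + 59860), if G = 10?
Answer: -3778309886703669/304118 ≈ -1.2424e+10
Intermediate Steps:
j(c) = 10 + c² (j(c) = 10 + c*c = 10 + c²)
j(-87)/304118 - (-231105 - 73013)*(-100712 + 59860) = (10 + (-87)²)/304118 - (-231105 - 73013)*(-100712 + 59860) = (10 + 7569)*(1/304118) - (-304118)*(-40852) = 7579*(1/304118) - 1*12423828536 = 7579/304118 - 12423828536 = -3778309886703669/304118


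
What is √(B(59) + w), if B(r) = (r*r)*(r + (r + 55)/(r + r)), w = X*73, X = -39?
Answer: √205895 ≈ 453.76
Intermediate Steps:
w = -2847 (w = -39*73 = -2847)
B(r) = r²*(r + (55 + r)/(2*r)) (B(r) = r²*(r + (55 + r)/((2*r))) = r²*(r + (55 + r)*(1/(2*r))) = r²*(r + (55 + r)/(2*r)))
√(B(59) + w) = √((½)*59*(55 + 59 + 2*59²) - 2847) = √((½)*59*(55 + 59 + 2*3481) - 2847) = √((½)*59*(55 + 59 + 6962) - 2847) = √((½)*59*7076 - 2847) = √(208742 - 2847) = √205895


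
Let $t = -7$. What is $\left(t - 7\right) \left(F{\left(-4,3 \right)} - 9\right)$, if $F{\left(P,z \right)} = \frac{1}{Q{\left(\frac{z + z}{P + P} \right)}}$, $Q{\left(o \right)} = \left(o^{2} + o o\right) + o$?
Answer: $\frac{266}{3} \approx 88.667$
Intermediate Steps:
$Q{\left(o \right)} = o + 2 o^{2}$ ($Q{\left(o \right)} = \left(o^{2} + o^{2}\right) + o = 2 o^{2} + o = o + 2 o^{2}$)
$F{\left(P,z \right)} = \frac{P}{z \left(1 + \frac{2 z}{P}\right)}$ ($F{\left(P,z \right)} = \frac{1}{\frac{z + z}{P + P} \left(1 + 2 \frac{z + z}{P + P}\right)} = \frac{1}{\frac{2 z}{2 P} \left(1 + 2 \frac{2 z}{2 P}\right)} = \frac{1}{2 z \frac{1}{2 P} \left(1 + 2 \cdot 2 z \frac{1}{2 P}\right)} = \frac{1}{\frac{z}{P} \left(1 + 2 \frac{z}{P}\right)} = \frac{1}{\frac{z}{P} \left(1 + \frac{2 z}{P}\right)} = \frac{1}{z \frac{1}{P} \left(1 + \frac{2 z}{P}\right)} = \frac{P}{z \left(1 + \frac{2 z}{P}\right)}$)
$\left(t - 7\right) \left(F{\left(-4,3 \right)} - 9\right) = \left(-7 - 7\right) \left(\frac{\left(-4\right)^{2}}{3 \left(-4 + 2 \cdot 3\right)} - 9\right) = \left(-7 - 7\right) \left(16 \cdot \frac{1}{3} \frac{1}{-4 + 6} - 9\right) = - 14 \left(16 \cdot \frac{1}{3} \cdot \frac{1}{2} - 9\right) = - 14 \left(\frac{8}{3} - 9\right) = \left(-14\right) \left(- \frac{19}{3}\right) = \frac{266}{3}$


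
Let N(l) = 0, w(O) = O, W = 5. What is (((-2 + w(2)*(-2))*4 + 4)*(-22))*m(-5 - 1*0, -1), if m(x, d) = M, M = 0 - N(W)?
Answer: 0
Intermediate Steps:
M = 0 (M = 0 - 1*0 = 0 + 0 = 0)
m(x, d) = 0
(((-2 + w(2)*(-2))*4 + 4)*(-22))*m(-5 - 1*0, -1) = (((-2 + 2*(-2))*4 + 4)*(-22))*0 = (((-2 - 4)*4 + 4)*(-22))*0 = ((-6*4 + 4)*(-22))*0 = ((-24 + 4)*(-22))*0 = -20*(-22)*0 = 440*0 = 0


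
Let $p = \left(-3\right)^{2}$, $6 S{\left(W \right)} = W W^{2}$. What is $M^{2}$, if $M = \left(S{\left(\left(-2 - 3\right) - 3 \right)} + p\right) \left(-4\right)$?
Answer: $\frac{839056}{9} \approx 93229.0$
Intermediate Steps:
$S{\left(W \right)} = \frac{W^{3}}{6}$ ($S{\left(W \right)} = \frac{W W^{2}}{6} = \frac{W^{3}}{6}$)
$p = 9$
$M = \frac{916}{3}$ ($M = \left(\frac{\left(\left(-2 - 3\right) - 3\right)^{3}}{6} + 9\right) \left(-4\right) = \left(\frac{\left(-5 - 3\right)^{3}}{6} + 9\right) \left(-4\right) = \left(\frac{\left(-8\right)^{3}}{6} + 9\right) \left(-4\right) = \left(\frac{1}{6} \left(-512\right) + 9\right) \left(-4\right) = \left(- \frac{256}{3} + 9\right) \left(-4\right) = \left(- \frac{229}{3}\right) \left(-4\right) = \frac{916}{3} \approx 305.33$)
$M^{2} = \left(\frac{916}{3}\right)^{2} = \frac{839056}{9}$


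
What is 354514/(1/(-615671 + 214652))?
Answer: -142166849766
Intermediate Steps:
354514/(1/(-615671 + 214652)) = 354514/(1/(-401019)) = 354514/(-1/401019) = 354514*(-401019) = -142166849766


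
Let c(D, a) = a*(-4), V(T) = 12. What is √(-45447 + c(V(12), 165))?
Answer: 3*I*√5123 ≈ 214.73*I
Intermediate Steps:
c(D, a) = -4*a
√(-45447 + c(V(12), 165)) = √(-45447 - 4*165) = √(-45447 - 660) = √(-46107) = 3*I*√5123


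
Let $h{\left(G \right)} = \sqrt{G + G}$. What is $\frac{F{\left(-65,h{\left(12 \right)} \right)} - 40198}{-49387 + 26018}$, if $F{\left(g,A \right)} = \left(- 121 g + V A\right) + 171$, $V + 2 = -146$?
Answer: $\frac{32162}{23369} + \frac{296 \sqrt{6}}{23369} \approx 1.4073$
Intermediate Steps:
$V = -148$ ($V = -2 - 146 = -148$)
$h{\left(G \right)} = \sqrt{2} \sqrt{G}$ ($h{\left(G \right)} = \sqrt{2 G} = \sqrt{2} \sqrt{G}$)
$F{\left(g,A \right)} = 171 - 148 A - 121 g$ ($F{\left(g,A \right)} = \left(- 121 g - 148 A\right) + 171 = \left(- 148 A - 121 g\right) + 171 = 171 - 148 A - 121 g$)
$\frac{F{\left(-65,h{\left(12 \right)} \right)} - 40198}{-49387 + 26018} = \frac{\left(171 - 148 \sqrt{2} \sqrt{12} - -7865\right) - 40198}{-49387 + 26018} = \frac{\left(171 - 148 \sqrt{2} \cdot 2 \sqrt{3} + 7865\right) - 40198}{-23369} = \left(\left(171 - 148 \cdot 2 \sqrt{6} + 7865\right) - 40198\right) \left(- \frac{1}{23369}\right) = \left(\left(171 - 296 \sqrt{6} + 7865\right) - 40198\right) \left(- \frac{1}{23369}\right) = \left(\left(8036 - 296 \sqrt{6}\right) - 40198\right) \left(- \frac{1}{23369}\right) = \left(-32162 - 296 \sqrt{6}\right) \left(- \frac{1}{23369}\right) = \frac{32162}{23369} + \frac{296 \sqrt{6}}{23369}$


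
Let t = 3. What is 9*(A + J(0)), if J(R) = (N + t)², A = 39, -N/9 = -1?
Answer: 1647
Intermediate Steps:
N = 9 (N = -9*(-1) = 9)
J(R) = 144 (J(R) = (9 + 3)² = 12² = 144)
9*(A + J(0)) = 9*(39 + 144) = 9*183 = 1647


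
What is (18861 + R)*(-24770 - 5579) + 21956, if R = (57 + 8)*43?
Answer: -657215988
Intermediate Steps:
R = 2795 (R = 65*43 = 2795)
(18861 + R)*(-24770 - 5579) + 21956 = (18861 + 2795)*(-24770 - 5579) + 21956 = 21656*(-30349) + 21956 = -657237944 + 21956 = -657215988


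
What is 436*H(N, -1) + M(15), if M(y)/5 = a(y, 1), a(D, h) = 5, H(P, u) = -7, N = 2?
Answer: -3027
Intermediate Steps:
M(y) = 25 (M(y) = 5*5 = 25)
436*H(N, -1) + M(15) = 436*(-7) + 25 = -3052 + 25 = -3027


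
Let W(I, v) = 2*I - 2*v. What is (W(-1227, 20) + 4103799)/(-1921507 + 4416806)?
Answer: 4101305/2495299 ≈ 1.6436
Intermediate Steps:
W(I, v) = -2*v + 2*I
(W(-1227, 20) + 4103799)/(-1921507 + 4416806) = ((-2*20 + 2*(-1227)) + 4103799)/(-1921507 + 4416806) = ((-40 - 2454) + 4103799)/2495299 = (-2494 + 4103799)*(1/2495299) = 4101305*(1/2495299) = 4101305/2495299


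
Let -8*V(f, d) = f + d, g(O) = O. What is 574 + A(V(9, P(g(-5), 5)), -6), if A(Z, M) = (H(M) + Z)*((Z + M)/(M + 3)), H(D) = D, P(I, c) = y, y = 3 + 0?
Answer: 2221/4 ≈ 555.25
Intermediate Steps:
y = 3
P(I, c) = 3
V(f, d) = -d/8 - f/8 (V(f, d) = -(f + d)/8 = -(d + f)/8 = -d/8 - f/8)
A(Z, M) = (M + Z)**2/(3 + M) (A(Z, M) = (M + Z)*((Z + M)/(M + 3)) = (M + Z)*((M + Z)/(3 + M)) = (M + Z)**2/(3 + M))
574 + A(V(9, P(g(-5), 5)), -6) = 574 + ((-6)**2 + (-1/8*3 - 1/8*9)**2 + 2*(-6)*(-1/8*3 - 1/8*9))/(3 - 6) = 574 + (36 + (-3/8 - 9/8)**2 + 2*(-6)*(-3/8 - 9/8))/(-3) = 574 - (36 + (-3/2)**2 + 2*(-6)*(-3/2))/3 = 574 - (36 + 9/4 + 18)/3 = 574 - 1/3*225/4 = 574 - 75/4 = 2221/4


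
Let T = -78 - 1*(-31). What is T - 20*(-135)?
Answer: 2653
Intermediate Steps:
T = -47 (T = -78 + 31 = -47)
T - 20*(-135) = -47 - 20*(-135) = -47 + 2700 = 2653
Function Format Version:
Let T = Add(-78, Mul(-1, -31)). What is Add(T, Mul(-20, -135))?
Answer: 2653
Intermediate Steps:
T = -47 (T = Add(-78, 31) = -47)
Add(T, Mul(-20, -135)) = Add(-47, Mul(-20, -135)) = Add(-47, 2700) = 2653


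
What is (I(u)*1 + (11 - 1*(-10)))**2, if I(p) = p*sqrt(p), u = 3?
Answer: 468 + 126*sqrt(3) ≈ 686.24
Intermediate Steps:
I(p) = p**(3/2)
(I(u)*1 + (11 - 1*(-10)))**2 = (3**(3/2)*1 + (11 - 1*(-10)))**2 = ((3*sqrt(3))*1 + (11 + 10))**2 = (3*sqrt(3) + 21)**2 = (21 + 3*sqrt(3))**2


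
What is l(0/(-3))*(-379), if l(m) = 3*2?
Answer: -2274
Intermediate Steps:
l(m) = 6
l(0/(-3))*(-379) = 6*(-379) = -2274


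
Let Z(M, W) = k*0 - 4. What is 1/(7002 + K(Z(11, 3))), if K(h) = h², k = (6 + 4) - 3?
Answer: 1/7018 ≈ 0.00014249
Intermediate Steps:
k = 7 (k = 10 - 3 = 7)
Z(M, W) = -4 (Z(M, W) = 7*0 - 4 = 0 - 4 = -4)
1/(7002 + K(Z(11, 3))) = 1/(7002 + (-4)²) = 1/(7002 + 16) = 1/7018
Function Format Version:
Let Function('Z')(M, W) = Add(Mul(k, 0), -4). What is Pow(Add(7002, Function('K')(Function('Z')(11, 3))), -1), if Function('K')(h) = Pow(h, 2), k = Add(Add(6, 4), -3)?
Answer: Rational(1, 7018) ≈ 0.00014249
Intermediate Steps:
k = 7 (k = Add(10, -3) = 7)
Function('Z')(M, W) = -4 (Function('Z')(M, W) = Add(Mul(7, 0), -4) = Add(0, -4) = -4)
Pow(Add(7002, Function('K')(Function('Z')(11, 3))), -1) = Pow(Add(7002, Pow(-4, 2)), -1) = Pow(Add(7002, 16), -1) = Pow(7018, -1) = Rational(1, 7018)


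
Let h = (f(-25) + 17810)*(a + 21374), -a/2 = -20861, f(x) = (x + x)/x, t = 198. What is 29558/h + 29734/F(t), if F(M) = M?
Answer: 23014487651/153254448 ≈ 150.17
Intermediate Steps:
f(x) = 2 (f(x) = (2*x)/x = 2)
a = 41722 (a = -2*(-20861) = 41722)
h = 1123865952 (h = (2 + 17810)*(41722 + 21374) = 17812*63096 = 1123865952)
29558/h + 29734/F(t) = 29558/1123865952 + 29734/198 = 29558*(1/1123865952) + 29734*(1/198) = 14779/561932976 + 14867/99 = 23014487651/153254448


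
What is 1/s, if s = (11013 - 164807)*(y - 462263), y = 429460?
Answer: 1/5044904582 ≈ 1.9822e-10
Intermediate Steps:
s = 5044904582 (s = (11013 - 164807)*(429460 - 462263) = -153794*(-32803) = 5044904582)
1/s = 1/5044904582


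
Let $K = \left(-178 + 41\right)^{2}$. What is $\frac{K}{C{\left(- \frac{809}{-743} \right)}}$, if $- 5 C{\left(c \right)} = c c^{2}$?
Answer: $- \frac{38492629534915}{529475129} \approx -72700.0$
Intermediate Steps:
$C{\left(c \right)} = - \frac{c^{3}}{5}$ ($C{\left(c \right)} = - \frac{c c^{2}}{5} = - \frac{c^{3}}{5}$)
$K = 18769$ ($K = \left(-137\right)^{2} = 18769$)
$\frac{K}{C{\left(- \frac{809}{-743} \right)}} = \frac{18769}{\left(- \frac{1}{5}\right) \left(- \frac{809}{-743}\right)^{3}} = \frac{18769}{\left(- \frac{1}{5}\right) \left(\left(-809\right) \left(- \frac{1}{743}\right)\right)^{3}} = \frac{18769}{\left(- \frac{1}{5}\right) \left(\frac{809}{743}\right)^{3}} = \frac{18769}{\left(- \frac{1}{5}\right) \frac{529475129}{410172407}} = \frac{18769}{- \frac{529475129}{2050862035}} = 18769 \left(- \frac{2050862035}{529475129}\right) = - \frac{38492629534915}{529475129}$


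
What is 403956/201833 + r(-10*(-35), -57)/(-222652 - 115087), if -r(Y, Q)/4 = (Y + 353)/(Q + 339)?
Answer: 19237152840442/9611529457767 ≈ 2.0015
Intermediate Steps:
r(Y, Q) = -4*(353 + Y)/(339 + Q) (r(Y, Q) = -4*(Y + 353)/(Q + 339) = -4*(353 + Y)/(339 + Q))
403956/201833 + r(-10*(-35), -57)/(-222652 - 115087) = 403956/201833 + (4*(-353 - (-10)*(-35))/(339 - 57))/(-222652 - 115087) = 403956*(1/201833) + (4*(-353 - 1*350)/282)/(-337739) = 403956/201833 + (4*(1/282)*(-353 - 350))*(-1/337739) = 403956/201833 + (4*(1/282)*(-703))*(-1/337739) = 403956/201833 - 1406/141*(-1/337739) = 403956/201833 + 1406/47621199 = 19237152840442/9611529457767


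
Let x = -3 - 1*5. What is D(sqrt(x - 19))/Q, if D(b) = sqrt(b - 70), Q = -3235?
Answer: -sqrt(-70 + 3*I*sqrt(3))/3235 ≈ -9.5925e-5 - 0.0025881*I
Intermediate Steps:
x = -8 (x = -3 - 5 = -8)
D(b) = sqrt(-70 + b)
D(sqrt(x - 19))/Q = sqrt(-70 + sqrt(-8 - 19))/(-3235) = sqrt(-70 + sqrt(-27))*(-1/3235) = sqrt(-70 + 3*I*sqrt(3))*(-1/3235) = -sqrt(-70 + 3*I*sqrt(3))/3235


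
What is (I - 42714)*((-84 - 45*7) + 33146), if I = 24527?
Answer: -595569689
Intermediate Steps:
(I - 42714)*((-84 - 45*7) + 33146) = (24527 - 42714)*((-84 - 45*7) + 33146) = -18187*((-84 - 315) + 33146) = -18187*(-399 + 33146) = -18187*32747 = -595569689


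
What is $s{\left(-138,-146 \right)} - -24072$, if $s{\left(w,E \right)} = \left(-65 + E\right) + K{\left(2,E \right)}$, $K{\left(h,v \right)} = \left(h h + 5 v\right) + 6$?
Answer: $23141$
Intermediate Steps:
$K{\left(h,v \right)} = 6 + h^{2} + 5 v$ ($K{\left(h,v \right)} = \left(h^{2} + 5 v\right) + 6 = 6 + h^{2} + 5 v$)
$s{\left(w,E \right)} = -55 + 6 E$ ($s{\left(w,E \right)} = \left(-65 + E\right) + \left(6 + 2^{2} + 5 E\right) = \left(-65 + E\right) + \left(6 + 4 + 5 E\right) = \left(-65 + E\right) + \left(10 + 5 E\right) = -55 + 6 E$)
$s{\left(-138,-146 \right)} - -24072 = \left(-55 + 6 \left(-146\right)\right) - -24072 = \left(-55 - 876\right) + 24072 = -931 + 24072 = 23141$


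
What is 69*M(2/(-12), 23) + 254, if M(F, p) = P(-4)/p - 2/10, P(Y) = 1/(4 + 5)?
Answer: 3608/15 ≈ 240.53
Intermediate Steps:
P(Y) = 1/9
M(F, p) = -1/5 + 1/(9*p) (M(F, p) = 1/(9*p) - 2/10 = 1/(9*p) - 2*1/10 = 1/(9*p) - 1/5 = -1/5 + 1/(9*p))
69*M(2/(-12), 23) + 254 = 69*((1/45)*(5 - 9*23)/23) + 254 = 69*((1/45)*(1/23)*(5 - 207)) + 254 = 69*((1/45)*(1/23)*(-202)) + 254 = 69*(-202/1035) + 254 = -202/15 + 254 = 3608/15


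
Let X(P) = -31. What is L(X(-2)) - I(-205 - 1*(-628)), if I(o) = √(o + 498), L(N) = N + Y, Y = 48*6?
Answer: 257 - √921 ≈ 226.65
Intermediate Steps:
Y = 288
L(N) = 288 + N (L(N) = N + 288 = 288 + N)
I(o) = √(498 + o)
L(X(-2)) - I(-205 - 1*(-628)) = (288 - 31) - √(498 + (-205 - 1*(-628))) = 257 - √(498 + (-205 + 628)) = 257 - √(498 + 423) = 257 - √921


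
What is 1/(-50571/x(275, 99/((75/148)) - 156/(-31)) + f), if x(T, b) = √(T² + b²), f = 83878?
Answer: 5833010160482998/489259690186977030619 + 39192525*√69541598041/489259690186977030619 ≈ 1.1943e-5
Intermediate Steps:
1/(-50571/x(275, 99/((75/148)) - 156/(-31)) + f) = 1/(-50571/√(275² + (99/((75/148)) - 156/(-31))²) + 83878) = 1/(-50571/√(75625 + (99/((75*(1/148))) - 156*(-1/31))²) + 83878) = 1/(-50571/√(75625 + (99/(75/148) + 156/31)²) + 83878) = 1/(-50571/√(75625 + (99*(148/75) + 156/31)²) + 83878) = 1/(-50571/√(75625 + (4884/25 + 156/31)²) + 83878) = 1/(-50571/√(75625 + (155304/775)²) + 83878) = 1/(-50571/√(75625 + 24119332416/600625) + 83878) = 1/(-50571*775*√69541598041/69541598041 + 83878) = 1/(-39192525*√69541598041/69541598041 + 83878) = 1/(83878 - 39192525*√69541598041/69541598041)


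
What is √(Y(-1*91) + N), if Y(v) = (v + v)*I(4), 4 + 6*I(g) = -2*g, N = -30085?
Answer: I*√29721 ≈ 172.4*I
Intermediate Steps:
I(g) = -⅔ - g/3 (I(g) = -⅔ + (-2*g)/6 = -⅔ - g/3)
Y(v) = -4*v (Y(v) = (v + v)*(-⅔ - ⅓*4) = (2*v)*(-⅔ - 4/3) = (2*v)*(-2) = -4*v)
√(Y(-1*91) + N) = √(-(-4)*91 - 30085) = √(-4*(-91) - 30085) = √(364 - 30085) = √(-29721) = I*√29721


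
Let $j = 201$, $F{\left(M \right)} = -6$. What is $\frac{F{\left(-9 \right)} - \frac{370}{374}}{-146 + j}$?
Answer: $- \frac{1307}{10285} \approx -0.12708$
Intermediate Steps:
$\frac{F{\left(-9 \right)} - \frac{370}{374}}{-146 + j} = \frac{-6 - \frac{370}{374}}{-146 + 201} = \frac{-6 - \frac{185}{187}}{55} = \left(-6 - \frac{185}{187}\right) \frac{1}{55} = \left(- \frac{1307}{187}\right) \frac{1}{55} = - \frac{1307}{10285}$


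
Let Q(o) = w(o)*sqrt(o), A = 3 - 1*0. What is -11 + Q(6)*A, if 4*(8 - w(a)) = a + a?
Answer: -11 + 15*sqrt(6) ≈ 25.742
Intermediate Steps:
w(a) = 8 - a/2 (w(a) = 8 - (a + a)/4 = 8 - a/2)
A = 3 (A = 3 + 0 = 3)
Q(o) = sqrt(o)*(8 - o/2) (Q(o) = (8 - o/2)*sqrt(o) = sqrt(o)*(8 - o/2))
-11 + Q(6)*A = -11 + (sqrt(6)*(16 - 1*6)/2)*3 = -11 + (sqrt(6)*(16 - 6)/2)*3 = -11 + ((1/2)*sqrt(6)*10)*3 = -11 + (5*sqrt(6))*3 = -11 + 15*sqrt(6)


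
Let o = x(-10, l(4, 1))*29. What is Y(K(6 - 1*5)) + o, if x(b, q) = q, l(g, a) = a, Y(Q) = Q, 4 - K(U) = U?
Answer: 32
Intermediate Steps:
K(U) = 4 - U
o = 29 (o = 1*29 = 29)
Y(K(6 - 1*5)) + o = (4 - (6 - 1*5)) + 29 = (4 - (6 - 5)) + 29 = (4 - 1*1) + 29 = (4 - 1) + 29 = 3 + 29 = 32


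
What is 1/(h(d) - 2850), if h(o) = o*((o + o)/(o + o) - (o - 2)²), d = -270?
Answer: 1/19972560 ≈ 5.0069e-8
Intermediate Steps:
h(o) = o*(1 - (-2 + o)²) (h(o) = o*((2*o)/((2*o)) - (-2 + o)²) = o*((2*o)*(1/(2*o)) - (-2 + o)²) = o*(1 - (-2 + o)²))
1/(h(d) - 2850) = 1/((-270 - 1*(-270)*(-2 - 270)²) - 2850) = 1/((-270 - 1*(-270)*(-272)²) - 2850) = 1/((-270 - 1*(-270)*73984) - 2850) = 1/((-270 + 19975680) - 2850) = 1/(19975410 - 2850) = 1/19972560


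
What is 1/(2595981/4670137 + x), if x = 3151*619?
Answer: 4670137/9108960040234 ≈ 5.1270e-7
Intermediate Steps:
x = 1950469
1/(2595981/4670137 + x) = 1/(2595981/4670137 + 1950469) = 1/(9108960040234/4670137) = 4670137/9108960040234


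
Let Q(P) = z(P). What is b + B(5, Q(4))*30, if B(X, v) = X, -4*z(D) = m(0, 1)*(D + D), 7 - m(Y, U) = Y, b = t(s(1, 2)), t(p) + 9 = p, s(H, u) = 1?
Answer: 142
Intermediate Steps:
t(p) = -9 + p
b = -8 (b = -9 + 1 = -8)
m(Y, U) = 7 - Y
z(D) = -7*D/2 (z(D) = -(7 - 1*0)*(D + D)/4 = -(7 + 0)*2*D/4 = -7*2*D/4 = -7*D/2)
Q(P) = -7*P/2
b + B(5, Q(4))*30 = -8 + 5*30 = -8 + 150 = 142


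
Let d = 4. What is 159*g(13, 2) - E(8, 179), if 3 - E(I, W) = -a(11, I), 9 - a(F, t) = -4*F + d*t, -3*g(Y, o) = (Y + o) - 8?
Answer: -395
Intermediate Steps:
g(Y, o) = 8/3 - Y/3 - o/3 (g(Y, o) = -((Y + o) - 8)/3 = -(-8 + Y + o)/3 = 8/3 - Y/3 - o/3)
a(F, t) = 9 - 4*t + 4*F (a(F, t) = 9 - (-4*F + 4*t) = 9 + (-4*t + 4*F) = 9 - 4*t + 4*F)
E(I, W) = 56 - 4*I (E(I, W) = 3 - (-1)*(9 - 4*I + 4*11) = 3 - (-1)*(9 - 4*I + 44) = 3 - (-1)*(53 - 4*I) = 3 - (-53 + 4*I) = 3 + (53 - 4*I) = 56 - 4*I)
159*g(13, 2) - E(8, 179) = 159*(8/3 - ⅓*13 - ⅓*2) - (56 - 4*8) = 159*(8/3 - 13/3 - ⅔) - (56 - 32) = 159*(-7/3) - 1*24 = -371 - 24 = -395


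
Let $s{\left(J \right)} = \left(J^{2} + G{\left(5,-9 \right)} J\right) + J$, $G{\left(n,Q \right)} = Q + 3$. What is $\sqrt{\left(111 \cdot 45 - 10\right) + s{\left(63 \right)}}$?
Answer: $\sqrt{8639} \approx 92.946$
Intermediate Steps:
$G{\left(n,Q \right)} = 3 + Q$
$s{\left(J \right)} = J^{2} - 5 J$ ($s{\left(J \right)} = \left(J^{2} + \left(3 - 9\right) J\right) + J = \left(J^{2} - 6 J\right) + J = J^{2} - 5 J$)
$\sqrt{\left(111 \cdot 45 - 10\right) + s{\left(63 \right)}} = \sqrt{\left(111 \cdot 45 - 10\right) + 63 \left(-5 + 63\right)} = \sqrt{\left(4995 - 10\right) + 63 \cdot 58} = \sqrt{4985 + 3654} = \sqrt{8639}$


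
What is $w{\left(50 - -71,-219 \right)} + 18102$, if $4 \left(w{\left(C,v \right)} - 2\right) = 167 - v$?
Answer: $\frac{36401}{2} \approx 18201.0$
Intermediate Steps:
$w{\left(C,v \right)} = \frac{175}{4} - \frac{v}{4}$ ($w{\left(C,v \right)} = 2 + \frac{167 - v}{4} = 2 - \left(- \frac{167}{4} + \frac{v}{4}\right) = \frac{175}{4} - \frac{v}{4}$)
$w{\left(50 - -71,-219 \right)} + 18102 = \left(\frac{175}{4} - - \frac{219}{4}\right) + 18102 = \left(\frac{175}{4} + \frac{219}{4}\right) + 18102 = \frac{197}{2} + 18102 = \frac{36401}{2}$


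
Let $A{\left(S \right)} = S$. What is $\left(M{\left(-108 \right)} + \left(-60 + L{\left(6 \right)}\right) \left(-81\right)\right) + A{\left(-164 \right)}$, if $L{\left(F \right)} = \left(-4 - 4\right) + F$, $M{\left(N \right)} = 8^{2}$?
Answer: $4922$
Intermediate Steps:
$M{\left(N \right)} = 64$
$L{\left(F \right)} = -8 + F$
$\left(M{\left(-108 \right)} + \left(-60 + L{\left(6 \right)}\right) \left(-81\right)\right) + A{\left(-164 \right)} = \left(64 + \left(-60 + \left(-8 + 6\right)\right) \left(-81\right)\right) - 164 = \left(64 + \left(-60 - 2\right) \left(-81\right)\right) - 164 = \left(64 - -5022\right) - 164 = \left(64 + 5022\right) - 164 = 5086 - 164 = 4922$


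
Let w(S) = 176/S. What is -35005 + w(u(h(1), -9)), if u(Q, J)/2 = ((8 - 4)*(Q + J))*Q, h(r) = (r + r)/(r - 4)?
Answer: -1015046/29 ≈ -35002.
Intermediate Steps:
h(r) = 2*r/(-4 + r) (h(r) = (2*r)/(-4 + r) = 2*r/(-4 + r))
u(Q, J) = 2*Q*(4*J + 4*Q) (u(Q, J) = 2*(((8 - 4)*(Q + J))*Q) = 2*((4*(J + Q))*Q) = 2*((4*J + 4*Q)*Q) = 2*(Q*(4*J + 4*Q)) = 2*Q*(4*J + 4*Q))
-35005 + w(u(h(1), -9)) = -35005 + 176/((8*(2*1/(-4 + 1))*(-9 + 2*1/(-4 + 1)))) = -35005 + 176/((8*(2*1/(-3))*(-9 + 2*1/(-3)))) = -35005 + 176/((8*(2*1*(-⅓))*(-9 + 2*1*(-⅓)))) = -35005 + 176/((8*(-⅔)*(-9 - ⅔))) = -35005 + 176/((8*(-⅔)*(-29/3))) = -35005 + 176/(464/9) = -35005 + 176*(9/464) = -35005 + 99/29 = -1015046/29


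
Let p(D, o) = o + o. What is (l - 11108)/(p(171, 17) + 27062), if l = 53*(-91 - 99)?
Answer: -10589/13548 ≈ -0.78159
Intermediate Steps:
p(D, o) = 2*o
l = -10070 (l = 53*(-190) = -10070)
(l - 11108)/(p(171, 17) + 27062) = (-10070 - 11108)/(2*17 + 27062) = -21178/(34 + 27062) = -21178/27096 = -21178*1/27096 = -10589/13548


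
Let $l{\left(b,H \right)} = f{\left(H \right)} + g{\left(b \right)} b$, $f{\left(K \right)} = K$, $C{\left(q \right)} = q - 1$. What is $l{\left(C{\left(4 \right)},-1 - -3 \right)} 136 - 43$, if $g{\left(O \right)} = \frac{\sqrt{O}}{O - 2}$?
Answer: $229 + 408 \sqrt{3} \approx 935.68$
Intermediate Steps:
$C{\left(q \right)} = -1 + q$
$g{\left(O \right)} = \frac{\sqrt{O}}{-2 + O}$
$l{\left(b,H \right)} = H + \frac{b^{\frac{3}{2}}}{-2 + b}$ ($l{\left(b,H \right)} = H + \frac{\sqrt{b}}{-2 + b} b = H + \frac{b^{\frac{3}{2}}}{-2 + b}$)
$l{\left(C{\left(4 \right)},-1 - -3 \right)} 136 - 43 = \frac{\left(-1 + 4\right)^{\frac{3}{2}} + \left(-1 - -3\right) \left(-2 + \left(-1 + 4\right)\right)}{-2 + \left(-1 + 4\right)} 136 - 43 = \frac{3^{\frac{3}{2}} + \left(-1 + 3\right) \left(-2 + 3\right)}{-2 + 3} \cdot 136 - 43 = \frac{3 \sqrt{3} + 2 \cdot 1}{1} \cdot 136 - 43 = 1 \left(3 \sqrt{3} + 2\right) 136 - 43 = 1 \left(2 + 3 \sqrt{3}\right) 136 - 43 = \left(2 + 3 \sqrt{3}\right) 136 - 43 = \left(272 + 408 \sqrt{3}\right) - 43 = 229 + 408 \sqrt{3}$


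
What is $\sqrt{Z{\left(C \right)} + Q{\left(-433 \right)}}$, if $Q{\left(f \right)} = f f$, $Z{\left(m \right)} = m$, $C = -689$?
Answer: $20 \sqrt{467} \approx 432.2$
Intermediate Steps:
$Q{\left(f \right)} = f^{2}$
$\sqrt{Z{\left(C \right)} + Q{\left(-433 \right)}} = \sqrt{-689 + \left(-433\right)^{2}} = \sqrt{-689 + 187489} = \sqrt{186800} = 20 \sqrt{467}$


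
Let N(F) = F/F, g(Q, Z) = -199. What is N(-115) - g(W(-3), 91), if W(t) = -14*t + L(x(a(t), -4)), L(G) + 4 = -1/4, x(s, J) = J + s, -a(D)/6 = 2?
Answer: 200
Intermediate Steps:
a(D) = -12 (a(D) = -6*2 = -12)
L(G) = -17/4 (L(G) = -4 - 1/4 = -4 - 1*¼ = -4 - ¼ = -17/4)
W(t) = -17/4 - 14*t (W(t) = -14*t - 17/4 = -17/4 - 14*t)
N(F) = 1
N(-115) - g(W(-3), 91) = 1 - 1*(-199) = 1 + 199 = 200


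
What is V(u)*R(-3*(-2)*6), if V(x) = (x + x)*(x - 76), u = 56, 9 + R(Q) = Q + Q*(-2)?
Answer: 100800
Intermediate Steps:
R(Q) = -9 - Q (R(Q) = -9 + (Q + Q*(-2)) = -9 + (Q - 2*Q) = -9 - Q)
V(x) = 2*x*(-76 + x) (V(x) = (2*x)*(-76 + x) = 2*x*(-76 + x))
V(u)*R(-3*(-2)*6) = (2*56*(-76 + 56))*(-9 - (-3*(-2))*6) = (2*56*(-20))*(-9 - 6*6) = -2240*(-9 - 1*36) = -2240*(-9 - 36) = -2240*(-45) = 100800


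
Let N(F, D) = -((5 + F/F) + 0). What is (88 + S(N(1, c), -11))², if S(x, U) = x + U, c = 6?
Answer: 5041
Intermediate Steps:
N(F, D) = -6 (N(F, D) = -((5 + 1) + 0) = -(6 + 0) = -1*6 = -6)
S(x, U) = U + x
(88 + S(N(1, c), -11))² = (88 + (-11 - 6))² = (88 - 17)² = 71² = 5041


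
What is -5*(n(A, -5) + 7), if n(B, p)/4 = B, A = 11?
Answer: -255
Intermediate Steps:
n(B, p) = 4*B
-5*(n(A, -5) + 7) = -5*(4*11 + 7) = -5*(44 + 7) = -5*51 = -255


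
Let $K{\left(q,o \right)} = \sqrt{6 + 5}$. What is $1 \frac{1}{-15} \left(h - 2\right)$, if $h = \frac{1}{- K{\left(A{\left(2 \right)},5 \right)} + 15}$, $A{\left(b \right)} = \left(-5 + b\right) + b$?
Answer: $\frac{413}{3210} - \frac{\sqrt{11}}{3210} \approx 0.12763$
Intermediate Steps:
$A{\left(b \right)} = -5 + 2 b$
$K{\left(q,o \right)} = \sqrt{11}$
$h = \frac{1}{15 - \sqrt{11}}$ ($h = \frac{1}{- \sqrt{11} + 15} = \frac{1}{15 - \sqrt{11}} \approx 0.085592$)
$1 \frac{1}{-15} \left(h - 2\right) = 1 \frac{1}{-15} \left(\left(\frac{15}{214} + \frac{\sqrt{11}}{214}\right) - 2\right) = 1 \left(- \frac{1}{15}\right) \left(- \frac{413}{214} + \frac{\sqrt{11}}{214}\right) = - \frac{- \frac{413}{214} + \frac{\sqrt{11}}{214}}{15} = \frac{413}{3210} - \frac{\sqrt{11}}{3210}$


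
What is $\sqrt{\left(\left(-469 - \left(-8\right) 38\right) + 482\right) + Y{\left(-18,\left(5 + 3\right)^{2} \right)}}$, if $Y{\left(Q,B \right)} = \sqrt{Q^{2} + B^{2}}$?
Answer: $\sqrt{317 + 2 \sqrt{1105}} \approx 19.583$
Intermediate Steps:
$Y{\left(Q,B \right)} = \sqrt{B^{2} + Q^{2}}$
$\sqrt{\left(\left(-469 - \left(-8\right) 38\right) + 482\right) + Y{\left(-18,\left(5 + 3\right)^{2} \right)}} = \sqrt{\left(\left(-469 - \left(-8\right) 38\right) + 482\right) + \sqrt{\left(\left(5 + 3\right)^{2}\right)^{2} + \left(-18\right)^{2}}} = \sqrt{\left(\left(-469 - -304\right) + 482\right) + \sqrt{\left(8^{2}\right)^{2} + 324}} = \sqrt{\left(\left(-469 + 304\right) + 482\right) + \sqrt{64^{2} + 324}} = \sqrt{\left(-165 + 482\right) + \sqrt{4096 + 324}} = \sqrt{317 + \sqrt{4420}} = \sqrt{317 + 2 \sqrt{1105}}$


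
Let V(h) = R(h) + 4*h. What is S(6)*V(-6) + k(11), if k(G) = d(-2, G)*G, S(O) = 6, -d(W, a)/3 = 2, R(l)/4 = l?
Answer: -354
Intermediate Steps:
R(l) = 4*l
d(W, a) = -6 (d(W, a) = -3*2 = -6)
V(h) = 8*h (V(h) = 4*h + 4*h = 8*h)
k(G) = -6*G
S(6)*V(-6) + k(11) = 6*(8*(-6)) - 6*11 = 6*(-48) - 66 = -288 - 66 = -354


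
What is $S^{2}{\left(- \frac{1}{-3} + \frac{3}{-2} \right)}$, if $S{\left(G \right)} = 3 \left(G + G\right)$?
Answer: $49$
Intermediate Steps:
$S{\left(G \right)} = 6 G$ ($S{\left(G \right)} = 3 \cdot 2 G = 6 G$)
$S^{2}{\left(- \frac{1}{-3} + \frac{3}{-2} \right)} = \left(6 \left(- \frac{1}{-3} + \frac{3}{-2}\right)\right)^{2} = \left(6 \left(\left(-1\right) \left(- \frac{1}{3}\right) + 3 \left(- \frac{1}{2}\right)\right)\right)^{2} = \left(6 \left(\frac{1}{3} - \frac{3}{2}\right)\right)^{2} = \left(6 \left(- \frac{7}{6}\right)\right)^{2} = \left(-7\right)^{2} = 49$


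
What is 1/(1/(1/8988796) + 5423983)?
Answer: 1/14412779 ≈ 6.9383e-8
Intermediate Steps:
1/(1/(1/8988796) + 5423983) = 1/(8988796 + 5423983) = 1/14412779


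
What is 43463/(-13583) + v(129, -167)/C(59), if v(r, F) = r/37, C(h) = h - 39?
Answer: -30410413/10051420 ≈ -3.0255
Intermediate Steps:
C(h) = -39 + h
v(r, F) = r/37 (v(r, F) = r*(1/37) = r/37)
43463/(-13583) + v(129, -167)/C(59) = 43463/(-13583) + ((1/37)*129)/(-39 + 59) = 43463*(-1/13583) + (129/37)/20 = -43463/13583 + (129/37)*(1/20) = -43463/13583 + 129/740 = -30410413/10051420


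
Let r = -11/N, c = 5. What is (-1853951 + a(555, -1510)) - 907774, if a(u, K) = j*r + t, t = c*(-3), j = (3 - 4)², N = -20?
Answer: -55234789/20 ≈ -2.7617e+6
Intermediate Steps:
j = 1 (j = (-1)² = 1)
r = 11/20 (r = -11/(-20) = -11*(-1/20) = 11/20 ≈ 0.55000)
t = -15 (t = 5*(-3) = -15)
a(u, K) = -289/20 (a(u, K) = 1*(11/20) - 15 = 11/20 - 15 = -289/20)
(-1853951 + a(555, -1510)) - 907774 = (-1853951 - 289/20) - 907774 = -37079309/20 - 907774 = -55234789/20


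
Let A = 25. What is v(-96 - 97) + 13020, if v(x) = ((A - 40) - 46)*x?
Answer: 24793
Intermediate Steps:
v(x) = -61*x (v(x) = ((25 - 40) - 46)*x = (-15 - 46)*x = -61*x)
v(-96 - 97) + 13020 = -61*(-96 - 97) + 13020 = -61*(-193) + 13020 = 11773 + 13020 = 24793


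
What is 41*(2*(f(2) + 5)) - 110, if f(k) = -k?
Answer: 136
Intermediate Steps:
41*(2*(f(2) + 5)) - 110 = 41*(2*(-1*2 + 5)) - 110 = 41*(2*(-2 + 5)) - 110 = 41*(2*3) - 110 = 41*6 - 110 = 246 - 110 = 136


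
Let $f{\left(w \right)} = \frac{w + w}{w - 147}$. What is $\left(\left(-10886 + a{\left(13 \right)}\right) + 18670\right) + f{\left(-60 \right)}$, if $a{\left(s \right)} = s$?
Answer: $\frac{538033}{69} \approx 7797.6$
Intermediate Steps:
$f{\left(w \right)} = \frac{2 w}{-147 + w}$ ($f{\left(w \right)} = \frac{2 w}{w - 147} = \frac{2 w}{-147 + w}$)
$\left(\left(-10886 + a{\left(13 \right)}\right) + 18670\right) + f{\left(-60 \right)} = \left(\left(-10886 + 13\right) + 18670\right) + 2 \left(-60\right) \frac{1}{-147 - 60} = \left(-10873 + 18670\right) + 2 \left(-60\right) \frac{1}{-207} = 7797 + 2 \left(-60\right) \left(- \frac{1}{207}\right) = 7797 + \frac{40}{69} = \frac{538033}{69}$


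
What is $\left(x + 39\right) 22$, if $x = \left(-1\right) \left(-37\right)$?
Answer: $1672$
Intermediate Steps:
$x = 37$
$\left(x + 39\right) 22 = \left(37 + 39\right) 22 = 76 \cdot 22 = 1672$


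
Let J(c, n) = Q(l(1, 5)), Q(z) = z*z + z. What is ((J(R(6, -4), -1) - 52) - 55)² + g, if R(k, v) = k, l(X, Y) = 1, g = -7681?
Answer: 3344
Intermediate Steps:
Q(z) = z + z² (Q(z) = z² + z = z + z²)
J(c, n) = 2 (J(c, n) = 1*(1 + 1) = 1*2 = 2)
((J(R(6, -4), -1) - 52) - 55)² + g = ((2 - 52) - 55)² - 7681 = (-50 - 55)² - 7681 = (-105)² - 7681 = 11025 - 7681 = 3344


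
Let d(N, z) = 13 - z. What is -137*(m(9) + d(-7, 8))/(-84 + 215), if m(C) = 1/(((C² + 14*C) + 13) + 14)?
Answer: -160427/30654 ≈ -5.2335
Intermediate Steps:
m(C) = 1/(27 + C² + 14*C) (m(C) = 1/((13 + C² + 14*C) + 14) = 1/(27 + C² + 14*C))
-137*(m(9) + d(-7, 8))/(-84 + 215) = -137*(1/(27 + 9² + 14*9) + (13 - 1*8))/(-84 + 215) = -137*(1/(27 + 81 + 126) + (13 - 8))/131 = -137*(1/234 + 5)/131 = -160427/(234*131) = -137*1171/30654 = -160427/30654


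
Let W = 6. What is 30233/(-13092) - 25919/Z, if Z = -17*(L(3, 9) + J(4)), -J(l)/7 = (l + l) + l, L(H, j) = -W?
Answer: -64264673/3338460 ≈ -19.250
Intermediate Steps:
L(H, j) = -6 (L(H, j) = -1*6 = -6)
J(l) = -21*l (J(l) = -7*((l + l) + l) = -7*(2*l + l) = -21*l)
Z = 1530 (Z = -17*(-6 - 21*4) = -17*(-6 - 84) = -17*(-90) = 1530)
30233/(-13092) - 25919/Z = 30233/(-13092) - 25919/1530 = 30233*(-1/13092) - 25919*1/1530 = -30233/13092 - 25919/1530 = -64264673/3338460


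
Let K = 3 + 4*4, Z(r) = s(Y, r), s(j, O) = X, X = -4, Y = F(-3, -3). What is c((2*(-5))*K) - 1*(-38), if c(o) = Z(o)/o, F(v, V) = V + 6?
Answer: 3612/95 ≈ 38.021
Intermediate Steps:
F(v, V) = 6 + V
Y = 3 (Y = 6 - 3 = 3)
s(j, O) = -4
Z(r) = -4
K = 19 (K = 3 + 16 = 19)
c(o) = -4/o
c((2*(-5))*K) - 1*(-38) = -4/((2*(-5))*19) - 1*(-38) = -4/((-10*19)) + 38 = -4/(-190) + 38 = -4*(-1/190) + 38 = 2/95 + 38 = 3612/95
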